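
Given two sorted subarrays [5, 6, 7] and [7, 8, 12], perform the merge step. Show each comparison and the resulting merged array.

Merging process:

Compare 5 vs 7: take 5 from left. Merged: [5]
Compare 6 vs 7: take 6 from left. Merged: [5, 6]
Compare 7 vs 7: take 7 from left. Merged: [5, 6, 7]
Append remaining from right: [7, 8, 12]. Merged: [5, 6, 7, 7, 8, 12]

Final merged array: [5, 6, 7, 7, 8, 12]
Total comparisons: 3

The merged array is [5, 6, 7, 7, 8, 12], requiring 3 comparisons. The merge step runs in O(n) time where n is the total number of elements.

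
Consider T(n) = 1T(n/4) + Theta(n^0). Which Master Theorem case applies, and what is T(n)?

Master Theorem for T(n) = 1T(n/4) + O(n^0):

a = 1, b = 4, c = 0
log_b(a) = log_4(1) = 0.0000

Case 2: c = 0 = log_4(1) = 0.0000
T(n) = O(n^0 log n) = O(log n)

For T(n) = 1T(n/4) + O(n^0): log_4(1) = 0.0000. This is Case 2 of the Master Theorem (c = log_b(a), equal work at all levels), giving O(log n).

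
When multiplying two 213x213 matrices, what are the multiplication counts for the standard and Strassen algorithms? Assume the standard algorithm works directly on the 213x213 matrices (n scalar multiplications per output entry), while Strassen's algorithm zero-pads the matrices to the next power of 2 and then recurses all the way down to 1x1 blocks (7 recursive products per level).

Matrix multiplication for 213x213 matrices:

Strassen's algorithm requires power-of-2 dimensions. Pad 213x213 to 256x256 (next power of 2).

Standard algorithm: 213^3 = 9663597 multiplications
Strassen's algorithm: 7^(log2(256)) = 7^8 = 5764801 multiplications
Savings: 9663597 - 5764801 = 3898796 multiplications

Standard: 9663597 multiplications (213^3). Strassen: 5764801 multiplications (7^8, after padding to 256x256). Strassen reduces 8 recursive multiplications to 7 at each level.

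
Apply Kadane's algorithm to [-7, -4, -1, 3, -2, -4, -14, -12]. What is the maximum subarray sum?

Using Kadane's algorithm on [-7, -4, -1, 3, -2, -4, -14, -12]:

Scanning through the array:
Position 1 (value -4): max_ending_here = -4, max_so_far = -4
Position 2 (value -1): max_ending_here = -1, max_so_far = -1
Position 3 (value 3): max_ending_here = 3, max_so_far = 3
Position 4 (value -2): max_ending_here = 1, max_so_far = 3
Position 5 (value -4): max_ending_here = -3, max_so_far = 3
Position 6 (value -14): max_ending_here = -14, max_so_far = 3
Position 7 (value -12): max_ending_here = -12, max_so_far = 3

Maximum subarray: [3]
Maximum sum: 3

The maximum subarray is [3] with sum 3. This subarray runs from index 3 to index 3.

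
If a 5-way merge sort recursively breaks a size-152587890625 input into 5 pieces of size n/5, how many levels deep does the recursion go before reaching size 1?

For divide and conquer with division factor 5:

Problem sizes at each level:
Level 0: 152587890625
Level 1: 30517578125
Level 2: 6103515625
Level 3: 1220703125
Level 4: 244140625
Level 5: 48828125
Level 6: 9765625
Level 7: 1953125
Level 8: 390625
Level 9: 78125
Level 10: 15625
Level 11: 3125
Level 12: 625
Level 13: 125
Level 14: 25
Level 15: 5
Level 16: 1

The root is level 0 and the size-1 base case is level 16 (the tree spans levels 0 through 16, i.e. 17 levels counting the root), so the depth is the number of divisions: log_5(152587890625) = 16

The recursion tree depth is log_5(152587890625) = 16. At each level, the problem size is divided by 5, so it takes 16 divisions to reduce to a base case of size 1. The algorithm makes 5 recursive calls at each level.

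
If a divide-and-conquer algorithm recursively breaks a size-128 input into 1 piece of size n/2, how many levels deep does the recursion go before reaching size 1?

For divide and conquer with division factor 2:

Problem sizes at each level:
Level 0: 128
Level 1: 64
Level 2: 32
Level 3: 16
Level 4: 8
Level 5: 4
Level 6: 2
Level 7: 1

The root is level 0 and the size-1 base case is level 7 (the tree spans levels 0 through 7, i.e. 8 levels counting the root), so the depth is the number of divisions: log_2(128) = 7

The recursion tree depth is log_2(128) = 7. At each level, the problem size is divided by 2, so it takes 7 divisions to reduce to a base case of size 1. The algorithm makes 1 recursive call at each level.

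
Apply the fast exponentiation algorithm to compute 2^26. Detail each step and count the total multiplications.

Computing 2^26 by squaring (build up from 2^1; each line after the first costs one multiplication):

2^1 = 2
2^2 = (2^1)^2 = 2^2 = 4
2^3 = 2 * 2^2 = 2 * 4 = 8
2^6 = (2^3)^2 = 8^2 = 64
2^12 = (2^6)^2 = 64^2 = 4096
2^13 = 2 * 2^12 = 2 * 4096 = 8192
2^26 = (2^13)^2 = 8192^2 = 67108864

Result: 67108864
Multiplications needed: 6 (6 lines after 2^1)

2^26 = 67108864. Using exponentiation by squaring, this requires 6 multiplications. The key idea: if the exponent is even, square the half-power; if odd, multiply by the base once.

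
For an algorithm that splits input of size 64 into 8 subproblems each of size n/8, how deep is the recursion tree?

For divide and conquer with division factor 8:

Problem sizes at each level:
Level 0: 64
Level 1: 8
Level 2: 1

The root is level 0 and the size-1 base case is level 2 (the tree spans levels 0 through 2, i.e. 3 levels counting the root), so the depth is the number of divisions: log_8(64) = 2

The recursion tree depth is log_8(64) = 2. At each level, the problem size is divided by 8, so it takes 2 divisions to reduce to a base case of size 1. The algorithm makes 8 recursive calls at each level.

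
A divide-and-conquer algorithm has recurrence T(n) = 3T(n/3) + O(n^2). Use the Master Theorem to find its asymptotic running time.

Master Theorem for T(n) = 3T(n/3) + O(n^2):

a = 3, b = 3, c = 2
log_b(a) = log_3(3) = 1.0000

Case 3: c = 2 > log_3(3) = 1.0000
T(n) = O(n^2) = O(n^2)

For T(n) = 3T(n/3) + O(n^2): log_3(3) = 1.0000. This is Case 3 of the Master Theorem (c > log_b(a), work dominated by root), giving O(n^2).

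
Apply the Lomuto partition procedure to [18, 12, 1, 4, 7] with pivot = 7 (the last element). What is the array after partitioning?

Lomuto partition with pivot = 7:

Initial array: [18, 12, 1, 4, 7]

arr[0]=18 > 7: no swap
arr[1]=12 > 7: no swap
arr[2]=1 <= 7: swap with position 0, array becomes [1, 12, 18, 4, 7]
arr[3]=4 <= 7: swap with position 1, array becomes [1, 4, 18, 12, 7]

Place pivot at position 2: [1, 4, 7, 12, 18]
Pivot position: 2

After partitioning with pivot 7, the array becomes [1, 4, 7, 12, 18]. The pivot is placed at index 2. All elements to the left of the pivot are <= 7, and all elements to the right are > 7.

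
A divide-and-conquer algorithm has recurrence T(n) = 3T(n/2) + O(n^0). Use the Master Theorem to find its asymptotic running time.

Master Theorem for T(n) = 3T(n/2) + O(n^0):

a = 3, b = 2, c = 0
log_b(a) = log_2(3) = 1.5850

Case 1: c = 0 < log_2(3) = 1.5850
T(n) = O(n^(log_2 3))

For T(n) = 3T(n/2) + O(n^0): log_2(3) = 1.5850. This is Case 1 of the Master Theorem (c < log_b(a), work dominated by leaves), giving O(n^(log_2 3)).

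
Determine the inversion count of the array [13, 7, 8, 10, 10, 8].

Finding inversions in [13, 7, 8, 10, 10, 8]:

(0, 1): arr[0]=13 > arr[1]=7
(0, 2): arr[0]=13 > arr[2]=8
(0, 3): arr[0]=13 > arr[3]=10
(0, 4): arr[0]=13 > arr[4]=10
(0, 5): arr[0]=13 > arr[5]=8
(3, 5): arr[3]=10 > arr[5]=8
(4, 5): arr[4]=10 > arr[5]=8

Total inversions: 7

The array has 7 inversion(s): (0,1), (0,2), (0,3), (0,4), (0,5), (3,5), (4,5). Each pair (i,j) satisfies i < j and arr[i] > arr[j].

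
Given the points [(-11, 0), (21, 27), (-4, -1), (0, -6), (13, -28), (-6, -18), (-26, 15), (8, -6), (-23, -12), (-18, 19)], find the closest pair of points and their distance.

Computing all pairwise distances among 10 points:

d((-11, 0), (21, 27)) = 41.8688
d((-11, 0), (-4, -1)) = 7.0711
d((-11, 0), (0, -6)) = 12.53
d((-11, 0), (13, -28)) = 36.8782
d((-11, 0), (-6, -18)) = 18.6815
d((-11, 0), (-26, 15)) = 21.2132
d((-11, 0), (8, -6)) = 19.9249
d((-11, 0), (-23, -12)) = 16.9706
d((-11, 0), (-18, 19)) = 20.2485
d((21, 27), (-4, -1)) = 37.5366
d((21, 27), (0, -6)) = 39.1152
d((21, 27), (13, -28)) = 55.5788
d((21, 27), (-6, -18)) = 52.4786
d((21, 27), (-26, 15)) = 48.5077
d((21, 27), (8, -6)) = 35.4683
d((21, 27), (-23, -12)) = 58.7963
d((21, 27), (-18, 19)) = 39.8121
d((-4, -1), (0, -6)) = 6.4031 <-- minimum
d((-4, -1), (13, -28)) = 31.9061
d((-4, -1), (-6, -18)) = 17.1172
d((-4, -1), (-26, 15)) = 27.2029
d((-4, -1), (8, -6)) = 13.0
d((-4, -1), (-23, -12)) = 21.9545
d((-4, -1), (-18, 19)) = 24.4131
d((0, -6), (13, -28)) = 25.5539
d((0, -6), (-6, -18)) = 13.4164
d((0, -6), (-26, 15)) = 33.4215
d((0, -6), (8, -6)) = 8.0
d((0, -6), (-23, -12)) = 23.7697
d((0, -6), (-18, 19)) = 30.8058
d((13, -28), (-6, -18)) = 21.4709
d((13, -28), (-26, 15)) = 58.0517
d((13, -28), (8, -6)) = 22.561
d((13, -28), (-23, -12)) = 39.3954
d((13, -28), (-18, 19)) = 56.3028
d((-6, -18), (-26, 15)) = 38.5876
d((-6, -18), (8, -6)) = 18.4391
d((-6, -18), (-23, -12)) = 18.0278
d((-6, -18), (-18, 19)) = 38.8973
d((-26, 15), (8, -6)) = 39.9625
d((-26, 15), (-23, -12)) = 27.1662
d((-26, 15), (-18, 19)) = 8.9443
d((8, -6), (-23, -12)) = 31.5753
d((8, -6), (-18, 19)) = 36.0694
d((-23, -12), (-18, 19)) = 31.4006

Closest pair: (-4, -1) and (0, -6) with distance 6.4031

The closest pair is (-4, -1) and (0, -6) with Euclidean distance 6.4031. For 10 points, brute-force pairwise comparison is shown above. For large n, the divide-and-conquer algorithm (sort by x, recurse on halves, check the dividing strip) achieves O(n log n).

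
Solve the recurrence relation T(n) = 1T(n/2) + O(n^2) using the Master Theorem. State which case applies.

Master Theorem for T(n) = 1T(n/2) + O(n^2):

a = 1, b = 2, c = 2
log_b(a) = log_2(1) = 0.0000

Case 3: c = 2 > log_2(1) = 0.0000
T(n) = O(n^2) = O(n^2)

For T(n) = 1T(n/2) + O(n^2): log_2(1) = 0.0000. This is Case 3 of the Master Theorem (c > log_b(a), work dominated by root), giving O(n^2).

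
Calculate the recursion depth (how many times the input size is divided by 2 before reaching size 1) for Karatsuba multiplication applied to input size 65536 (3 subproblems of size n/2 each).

For divide and conquer with division factor 2:

Problem sizes at each level:
Level 0: 65536
Level 1: 32768
Level 2: 16384
Level 3: 8192
Level 4: 4096
Level 5: 2048
Level 6: 1024
Level 7: 512
Level 8: 256
Level 9: 128
Level 10: 64
Level 11: 32
Level 12: 16
Level 13: 8
Level 14: 4
Level 15: 2
Level 16: 1

The root is level 0 and the size-1 base case is level 16 (the tree spans levels 0 through 16, i.e. 17 levels counting the root), so the depth is the number of divisions: log_2(65536) = 16

The recursion tree depth is log_2(65536) = 16. At each level, the problem size is divided by 2, so it takes 16 divisions to reduce to a base case of size 1. The algorithm makes 3 recursive calls at each level.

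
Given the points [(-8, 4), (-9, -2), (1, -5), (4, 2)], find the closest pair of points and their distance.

Computing all pairwise distances among 4 points:

d((-8, 4), (-9, -2)) = 6.0828 <-- minimum
d((-8, 4), (1, -5)) = 12.7279
d((-8, 4), (4, 2)) = 12.1655
d((-9, -2), (1, -5)) = 10.4403
d((-9, -2), (4, 2)) = 13.6015
d((1, -5), (4, 2)) = 7.6158

Closest pair: (-8, 4) and (-9, -2) with distance 6.0828

The closest pair is (-8, 4) and (-9, -2) with Euclidean distance 6.0828. For 4 points, brute-force pairwise comparison is shown above. For large n, the divide-and-conquer algorithm (sort by x, recurse on halves, check the dividing strip) achieves O(n log n).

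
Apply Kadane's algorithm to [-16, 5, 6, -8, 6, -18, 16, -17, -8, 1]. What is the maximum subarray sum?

Using Kadane's algorithm on [-16, 5, 6, -8, 6, -18, 16, -17, -8, 1]:

Scanning through the array:
Position 1 (value 5): max_ending_here = 5, max_so_far = 5
Position 2 (value 6): max_ending_here = 11, max_so_far = 11
Position 3 (value -8): max_ending_here = 3, max_so_far = 11
Position 4 (value 6): max_ending_here = 9, max_so_far = 11
Position 5 (value -18): max_ending_here = -9, max_so_far = 11
Position 6 (value 16): max_ending_here = 16, max_so_far = 16
Position 7 (value -17): max_ending_here = -1, max_so_far = 16
Position 8 (value -8): max_ending_here = -8, max_so_far = 16
Position 9 (value 1): max_ending_here = 1, max_so_far = 16

Maximum subarray: [16]
Maximum sum: 16

The maximum subarray is [16] with sum 16. This subarray runs from index 6 to index 6.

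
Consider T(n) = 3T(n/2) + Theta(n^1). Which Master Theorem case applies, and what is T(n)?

Master Theorem for T(n) = 3T(n/2) + O(n^1):

a = 3, b = 2, c = 1
log_b(a) = log_2(3) = 1.5850

Case 1: c = 1 < log_2(3) = 1.5850
T(n) = O(n^(log_2 3))

For T(n) = 3T(n/2) + O(n^1): log_2(3) = 1.5850. This is Case 1 of the Master Theorem (c < log_b(a), work dominated by leaves), giving O(n^(log_2 3)).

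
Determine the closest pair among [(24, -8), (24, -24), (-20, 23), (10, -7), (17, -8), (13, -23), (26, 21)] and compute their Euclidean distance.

Computing all pairwise distances among 7 points:

d((24, -8), (24, -24)) = 16.0
d((24, -8), (-20, 23)) = 53.8238
d((24, -8), (10, -7)) = 14.0357
d((24, -8), (17, -8)) = 7.0 <-- minimum
d((24, -8), (13, -23)) = 18.6011
d((24, -8), (26, 21)) = 29.0689
d((24, -24), (-20, 23)) = 64.3817
d((24, -24), (10, -7)) = 22.0227
d((24, -24), (17, -8)) = 17.4642
d((24, -24), (13, -23)) = 11.0454
d((24, -24), (26, 21)) = 45.0444
d((-20, 23), (10, -7)) = 42.4264
d((-20, 23), (17, -8)) = 48.2701
d((-20, 23), (13, -23)) = 56.6127
d((-20, 23), (26, 21)) = 46.0435
d((10, -7), (17, -8)) = 7.0711
d((10, -7), (13, -23)) = 16.2788
d((10, -7), (26, 21)) = 32.249
d((17, -8), (13, -23)) = 15.5242
d((17, -8), (26, 21)) = 30.3645
d((13, -23), (26, 21)) = 45.8803

Closest pair: (24, -8) and (17, -8) with distance 7.0

The closest pair is (24, -8) and (17, -8) with Euclidean distance 7.0. For 7 points, brute-force pairwise comparison is shown above. For large n, the divide-and-conquer algorithm (sort by x, recurse on halves, check the dividing strip) achieves O(n log n).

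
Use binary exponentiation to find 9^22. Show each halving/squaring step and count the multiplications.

Computing 9^22 by squaring (build up from 9^1; each line after the first costs one multiplication):

9^1 = 9
9^2 = (9^1)^2 = 9^2 = 81
9^4 = (9^2)^2 = 81^2 = 6561
9^5 = 9 * 9^4 = 9 * 6561 = 59049
9^10 = (9^5)^2 = 59049^2 = 3486784401
9^11 = 9 * 9^10 = 9 * 3486784401 = 31381059609
9^22 = (9^11)^2 = 31381059609^2 = 984770902183611232881

Result: 984770902183611232881
Multiplications needed: 6 (6 lines after 9^1)

9^22 = 984770902183611232881. Using exponentiation by squaring, this requires 6 multiplications. The key idea: if the exponent is even, square the half-power; if odd, multiply by the base once.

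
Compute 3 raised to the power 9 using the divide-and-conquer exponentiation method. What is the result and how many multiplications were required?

Computing 3^9 by squaring (build up from 3^1; each line after the first costs one multiplication):

3^1 = 3
3^2 = (3^1)^2 = 3^2 = 9
3^4 = (3^2)^2 = 9^2 = 81
3^8 = (3^4)^2 = 81^2 = 6561
3^9 = 3 * 3^8 = 3 * 6561 = 19683

Result: 19683
Multiplications needed: 4 (4 lines after 3^1)

3^9 = 19683. Using exponentiation by squaring, this requires 4 multiplications. The key idea: if the exponent is even, square the half-power; if odd, multiply by the base once.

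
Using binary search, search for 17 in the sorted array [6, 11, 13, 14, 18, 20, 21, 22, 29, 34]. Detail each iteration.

Binary search for 17 in [6, 11, 13, 14, 18, 20, 21, 22, 29, 34]:

lo=0, hi=9, mid=4, arr[mid]=18 -> 18 > 17, search left half
lo=0, hi=3, mid=1, arr[mid]=11 -> 11 < 17, search right half
lo=2, hi=3, mid=2, arr[mid]=13 -> 13 < 17, search right half
lo=3, hi=3, mid=3, arr[mid]=14 -> 14 < 17, search right half
lo=4 > hi=3, target 17 not found

Binary search determines that 17 is not in the array after 4 comparisons. The search space was exhausted without finding the target.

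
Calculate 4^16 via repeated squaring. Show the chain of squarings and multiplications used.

Computing 4^16 by squaring (build up from 4^1; each line after the first costs one multiplication):

4^1 = 4
4^2 = (4^1)^2 = 4^2 = 16
4^4 = (4^2)^2 = 16^2 = 256
4^8 = (4^4)^2 = 256^2 = 65536
4^16 = (4^8)^2 = 65536^2 = 4294967296

Result: 4294967296
Multiplications needed: 4 (4 lines after 4^1)

4^16 = 4294967296. Using exponentiation by squaring, this requires 4 multiplications. The key idea: if the exponent is even, square the half-power; if odd, multiply by the base once.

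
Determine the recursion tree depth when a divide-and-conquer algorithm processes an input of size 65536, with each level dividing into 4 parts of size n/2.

For divide and conquer with division factor 2:

Problem sizes at each level:
Level 0: 65536
Level 1: 32768
Level 2: 16384
Level 3: 8192
Level 4: 4096
Level 5: 2048
Level 6: 1024
Level 7: 512
Level 8: 256
Level 9: 128
Level 10: 64
Level 11: 32
Level 12: 16
Level 13: 8
Level 14: 4
Level 15: 2
Level 16: 1

The root is level 0 and the size-1 base case is level 16 (the tree spans levels 0 through 16, i.e. 17 levels counting the root), so the depth is the number of divisions: log_2(65536) = 16

The recursion tree depth is log_2(65536) = 16. At each level, the problem size is divided by 2, so it takes 16 divisions to reduce to a base case of size 1. The algorithm makes 4 recursive calls at each level.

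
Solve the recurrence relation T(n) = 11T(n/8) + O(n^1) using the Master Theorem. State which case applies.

Master Theorem for T(n) = 11T(n/8) + O(n^1):

a = 11, b = 8, c = 1
log_b(a) = log_8(11) = 1.1531

Case 1: c = 1 < log_8(11) = 1.1531
T(n) = O(n^(log_8 11))

For T(n) = 11T(n/8) + O(n^1): log_8(11) = 1.1531. This is Case 1 of the Master Theorem (c < log_b(a), work dominated by leaves), giving O(n^(log_8 11)).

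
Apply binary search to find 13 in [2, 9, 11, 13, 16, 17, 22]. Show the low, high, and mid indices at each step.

Binary search for 13 in [2, 9, 11, 13, 16, 17, 22]:

lo=0, hi=6, mid=3, arr[mid]=13 -> Found target at index 3!

Binary search finds 13 at index 3 after 1 comparisons. The search repeatedly halves the search space by comparing with the middle element.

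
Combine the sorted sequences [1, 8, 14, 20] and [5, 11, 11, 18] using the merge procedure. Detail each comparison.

Merging process:

Compare 1 vs 5: take 1 from left. Merged: [1]
Compare 8 vs 5: take 5 from right. Merged: [1, 5]
Compare 8 vs 11: take 8 from left. Merged: [1, 5, 8]
Compare 14 vs 11: take 11 from right. Merged: [1, 5, 8, 11]
Compare 14 vs 11: take 11 from right. Merged: [1, 5, 8, 11, 11]
Compare 14 vs 18: take 14 from left. Merged: [1, 5, 8, 11, 11, 14]
Compare 20 vs 18: take 18 from right. Merged: [1, 5, 8, 11, 11, 14, 18]
Append remaining from left: [20]. Merged: [1, 5, 8, 11, 11, 14, 18, 20]

Final merged array: [1, 5, 8, 11, 11, 14, 18, 20]
Total comparisons: 7

The merged array is [1, 5, 8, 11, 11, 14, 18, 20], requiring 7 comparisons. The merge step runs in O(n) time where n is the total number of elements.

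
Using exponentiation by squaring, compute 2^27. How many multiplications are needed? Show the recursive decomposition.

Computing 2^27 by squaring (build up from 2^1; each line after the first costs one multiplication):

2^1 = 2
2^2 = (2^1)^2 = 2^2 = 4
2^3 = 2 * 2^2 = 2 * 4 = 8
2^6 = (2^3)^2 = 8^2 = 64
2^12 = (2^6)^2 = 64^2 = 4096
2^13 = 2 * 2^12 = 2 * 4096 = 8192
2^26 = (2^13)^2 = 8192^2 = 67108864
2^27 = 2 * 2^26 = 2 * 67108864 = 134217728

Result: 134217728
Multiplications needed: 7 (7 lines after 2^1)

2^27 = 134217728. Using exponentiation by squaring, this requires 7 multiplications. The key idea: if the exponent is even, square the half-power; if odd, multiply by the base once.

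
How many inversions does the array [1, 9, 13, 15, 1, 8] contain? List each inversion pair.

Finding inversions in [1, 9, 13, 15, 1, 8]:

(1, 4): arr[1]=9 > arr[4]=1
(1, 5): arr[1]=9 > arr[5]=8
(2, 4): arr[2]=13 > arr[4]=1
(2, 5): arr[2]=13 > arr[5]=8
(3, 4): arr[3]=15 > arr[4]=1
(3, 5): arr[3]=15 > arr[5]=8

Total inversions: 6

The array has 6 inversion(s): (1,4), (1,5), (2,4), (2,5), (3,4), (3,5). Each pair (i,j) satisfies i < j and arr[i] > arr[j].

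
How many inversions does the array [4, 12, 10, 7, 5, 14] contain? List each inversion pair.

Finding inversions in [4, 12, 10, 7, 5, 14]:

(1, 2): arr[1]=12 > arr[2]=10
(1, 3): arr[1]=12 > arr[3]=7
(1, 4): arr[1]=12 > arr[4]=5
(2, 3): arr[2]=10 > arr[3]=7
(2, 4): arr[2]=10 > arr[4]=5
(3, 4): arr[3]=7 > arr[4]=5

Total inversions: 6

The array has 6 inversion(s): (1,2), (1,3), (1,4), (2,3), (2,4), (3,4). Each pair (i,j) satisfies i < j and arr[i] > arr[j].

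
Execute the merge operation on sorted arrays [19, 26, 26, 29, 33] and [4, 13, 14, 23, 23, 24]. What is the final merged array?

Merging process:

Compare 19 vs 4: take 4 from right. Merged: [4]
Compare 19 vs 13: take 13 from right. Merged: [4, 13]
Compare 19 vs 14: take 14 from right. Merged: [4, 13, 14]
Compare 19 vs 23: take 19 from left. Merged: [4, 13, 14, 19]
Compare 26 vs 23: take 23 from right. Merged: [4, 13, 14, 19, 23]
Compare 26 vs 23: take 23 from right. Merged: [4, 13, 14, 19, 23, 23]
Compare 26 vs 24: take 24 from right. Merged: [4, 13, 14, 19, 23, 23, 24]
Append remaining from left: [26, 26, 29, 33]. Merged: [4, 13, 14, 19, 23, 23, 24, 26, 26, 29, 33]

Final merged array: [4, 13, 14, 19, 23, 23, 24, 26, 26, 29, 33]
Total comparisons: 7

The merged array is [4, 13, 14, 19, 23, 23, 24, 26, 26, 29, 33], requiring 7 comparisons. The merge step runs in O(n) time where n is the total number of elements.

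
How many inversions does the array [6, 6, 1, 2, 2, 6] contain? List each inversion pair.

Finding inversions in [6, 6, 1, 2, 2, 6]:

(0, 2): arr[0]=6 > arr[2]=1
(0, 3): arr[0]=6 > arr[3]=2
(0, 4): arr[0]=6 > arr[4]=2
(1, 2): arr[1]=6 > arr[2]=1
(1, 3): arr[1]=6 > arr[3]=2
(1, 4): arr[1]=6 > arr[4]=2

Total inversions: 6

The array has 6 inversion(s): (0,2), (0,3), (0,4), (1,2), (1,3), (1,4). Each pair (i,j) satisfies i < j and arr[i] > arr[j].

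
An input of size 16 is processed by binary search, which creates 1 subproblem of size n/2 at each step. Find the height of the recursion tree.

For divide and conquer with division factor 2:

Problem sizes at each level:
Level 0: 16
Level 1: 8
Level 2: 4
Level 3: 2
Level 4: 1

The root is level 0 and the size-1 base case is level 4 (the tree spans levels 0 through 4, i.e. 5 levels counting the root), so the depth is the number of divisions: log_2(16) = 4

The recursion tree depth is log_2(16) = 4. At each level, the problem size is divided by 2, so it takes 4 divisions to reduce to a base case of size 1. The algorithm makes 1 recursive call at each level.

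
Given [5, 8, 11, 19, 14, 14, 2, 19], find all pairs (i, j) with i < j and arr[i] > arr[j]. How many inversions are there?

Finding inversions in [5, 8, 11, 19, 14, 14, 2, 19]:

(0, 6): arr[0]=5 > arr[6]=2
(1, 6): arr[1]=8 > arr[6]=2
(2, 6): arr[2]=11 > arr[6]=2
(3, 4): arr[3]=19 > arr[4]=14
(3, 5): arr[3]=19 > arr[5]=14
(3, 6): arr[3]=19 > arr[6]=2
(4, 6): arr[4]=14 > arr[6]=2
(5, 6): arr[5]=14 > arr[6]=2

Total inversions: 8

The array has 8 inversion(s): (0,6), (1,6), (2,6), (3,4), (3,5), (3,6), (4,6), (5,6). Each pair (i,j) satisfies i < j and arr[i] > arr[j].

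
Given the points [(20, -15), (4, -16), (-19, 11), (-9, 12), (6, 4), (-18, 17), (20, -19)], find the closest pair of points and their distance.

Computing all pairwise distances among 7 points:

d((20, -15), (4, -16)) = 16.0312
d((20, -15), (-19, 11)) = 46.8722
d((20, -15), (-9, 12)) = 39.6232
d((20, -15), (6, 4)) = 23.6008
d((20, -15), (-18, 17)) = 49.679
d((20, -15), (20, -19)) = 4.0 <-- minimum
d((4, -16), (-19, 11)) = 35.4683
d((4, -16), (-9, 12)) = 30.8707
d((4, -16), (6, 4)) = 20.0998
d((4, -16), (-18, 17)) = 39.6611
d((4, -16), (20, -19)) = 16.2788
d((-19, 11), (-9, 12)) = 10.0499
d((-19, 11), (6, 4)) = 25.9615
d((-19, 11), (-18, 17)) = 6.0828
d((-19, 11), (20, -19)) = 49.2037
d((-9, 12), (6, 4)) = 17.0
d((-9, 12), (-18, 17)) = 10.2956
d((-9, 12), (20, -19)) = 42.45
d((6, 4), (-18, 17)) = 27.2947
d((6, 4), (20, -19)) = 26.9258
d((-18, 17), (20, -19)) = 52.345

Closest pair: (20, -15) and (20, -19) with distance 4.0

The closest pair is (20, -15) and (20, -19) with Euclidean distance 4.0. For 7 points, brute-force pairwise comparison is shown above. For large n, the divide-and-conquer algorithm (sort by x, recurse on halves, check the dividing strip) achieves O(n log n).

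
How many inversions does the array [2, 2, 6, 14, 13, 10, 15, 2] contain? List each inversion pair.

Finding inversions in [2, 2, 6, 14, 13, 10, 15, 2]:

(2, 7): arr[2]=6 > arr[7]=2
(3, 4): arr[3]=14 > arr[4]=13
(3, 5): arr[3]=14 > arr[5]=10
(3, 7): arr[3]=14 > arr[7]=2
(4, 5): arr[4]=13 > arr[5]=10
(4, 7): arr[4]=13 > arr[7]=2
(5, 7): arr[5]=10 > arr[7]=2
(6, 7): arr[6]=15 > arr[7]=2

Total inversions: 8

The array has 8 inversion(s): (2,7), (3,4), (3,5), (3,7), (4,5), (4,7), (5,7), (6,7). Each pair (i,j) satisfies i < j and arr[i] > arr[j].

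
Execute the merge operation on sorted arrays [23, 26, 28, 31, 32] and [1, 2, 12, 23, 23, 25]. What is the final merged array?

Merging process:

Compare 23 vs 1: take 1 from right. Merged: [1]
Compare 23 vs 2: take 2 from right. Merged: [1, 2]
Compare 23 vs 12: take 12 from right. Merged: [1, 2, 12]
Compare 23 vs 23: take 23 from left. Merged: [1, 2, 12, 23]
Compare 26 vs 23: take 23 from right. Merged: [1, 2, 12, 23, 23]
Compare 26 vs 23: take 23 from right. Merged: [1, 2, 12, 23, 23, 23]
Compare 26 vs 25: take 25 from right. Merged: [1, 2, 12, 23, 23, 23, 25]
Append remaining from left: [26, 28, 31, 32]. Merged: [1, 2, 12, 23, 23, 23, 25, 26, 28, 31, 32]

Final merged array: [1, 2, 12, 23, 23, 23, 25, 26, 28, 31, 32]
Total comparisons: 7

The merged array is [1, 2, 12, 23, 23, 23, 25, 26, 28, 31, 32], requiring 7 comparisons. The merge step runs in O(n) time where n is the total number of elements.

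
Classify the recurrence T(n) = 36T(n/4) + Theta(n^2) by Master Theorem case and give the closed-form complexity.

Master Theorem for T(n) = 36T(n/4) + O(n^2):

a = 36, b = 4, c = 2
log_b(a) = log_4(36) = 2.5850

Case 1: c = 2 < log_4(36) = 2.5850
T(n) = O(n^(log_4 36))

For T(n) = 36T(n/4) + O(n^2): log_4(36) = 2.5850. This is Case 1 of the Master Theorem (c < log_b(a), work dominated by leaves), giving O(n^(log_4 36)).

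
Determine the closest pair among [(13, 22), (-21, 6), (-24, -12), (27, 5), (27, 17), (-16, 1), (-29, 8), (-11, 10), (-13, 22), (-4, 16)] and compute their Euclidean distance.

Computing all pairwise distances among 10 points:

d((13, 22), (-21, 6)) = 37.5766
d((13, 22), (-24, -12)) = 50.2494
d((13, 22), (27, 5)) = 22.0227
d((13, 22), (27, 17)) = 14.8661
d((13, 22), (-16, 1)) = 35.805
d((13, 22), (-29, 8)) = 44.2719
d((13, 22), (-11, 10)) = 26.8328
d((13, 22), (-13, 22)) = 26.0
d((13, 22), (-4, 16)) = 18.0278
d((-21, 6), (-24, -12)) = 18.2483
d((-21, 6), (27, 5)) = 48.0104
d((-21, 6), (27, 17)) = 49.2443
d((-21, 6), (-16, 1)) = 7.0711 <-- minimum
d((-21, 6), (-29, 8)) = 8.2462
d((-21, 6), (-11, 10)) = 10.7703
d((-21, 6), (-13, 22)) = 17.8885
d((-21, 6), (-4, 16)) = 19.7231
d((-24, -12), (27, 5)) = 53.7587
d((-24, -12), (27, 17)) = 58.6686
d((-24, -12), (-16, 1)) = 15.2643
d((-24, -12), (-29, 8)) = 20.6155
d((-24, -12), (-11, 10)) = 25.5539
d((-24, -12), (-13, 22)) = 35.7351
d((-24, -12), (-4, 16)) = 34.4093
d((27, 5), (27, 17)) = 12.0
d((27, 5), (-16, 1)) = 43.1856
d((27, 5), (-29, 8)) = 56.0803
d((27, 5), (-11, 10)) = 38.3275
d((27, 5), (-13, 22)) = 43.4626
d((27, 5), (-4, 16)) = 32.8938
d((27, 17), (-16, 1)) = 45.8803
d((27, 17), (-29, 8)) = 56.7186
d((27, 17), (-11, 10)) = 38.6394
d((27, 17), (-13, 22)) = 40.3113
d((27, 17), (-4, 16)) = 31.0161
d((-16, 1), (-29, 8)) = 14.7648
d((-16, 1), (-11, 10)) = 10.2956
d((-16, 1), (-13, 22)) = 21.2132
d((-16, 1), (-4, 16)) = 19.2094
d((-29, 8), (-11, 10)) = 18.1108
d((-29, 8), (-13, 22)) = 21.2603
d((-29, 8), (-4, 16)) = 26.2488
d((-11, 10), (-13, 22)) = 12.1655
d((-11, 10), (-4, 16)) = 9.2195
d((-13, 22), (-4, 16)) = 10.8167

Closest pair: (-21, 6) and (-16, 1) with distance 7.0711

The closest pair is (-21, 6) and (-16, 1) with Euclidean distance 7.0711. For 10 points, brute-force pairwise comparison is shown above. For large n, the divide-and-conquer algorithm (sort by x, recurse on halves, check the dividing strip) achieves O(n log n).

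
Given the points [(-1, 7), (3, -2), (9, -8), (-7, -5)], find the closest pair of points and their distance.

Computing all pairwise distances among 4 points:

d((-1, 7), (3, -2)) = 9.8489
d((-1, 7), (9, -8)) = 18.0278
d((-1, 7), (-7, -5)) = 13.4164
d((3, -2), (9, -8)) = 8.4853 <-- minimum
d((3, -2), (-7, -5)) = 10.4403
d((9, -8), (-7, -5)) = 16.2788

Closest pair: (3, -2) and (9, -8) with distance 8.4853

The closest pair is (3, -2) and (9, -8) with Euclidean distance 8.4853. For 4 points, brute-force pairwise comparison is shown above. For large n, the divide-and-conquer algorithm (sort by x, recurse on halves, check the dividing strip) achieves O(n log n).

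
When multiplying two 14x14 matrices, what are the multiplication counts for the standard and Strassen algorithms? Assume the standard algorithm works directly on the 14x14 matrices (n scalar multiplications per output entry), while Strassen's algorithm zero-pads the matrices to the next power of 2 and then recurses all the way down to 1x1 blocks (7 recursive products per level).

Matrix multiplication for 14x14 matrices:

Strassen's algorithm requires power-of-2 dimensions. Pad 14x14 to 16x16 (next power of 2).

Standard algorithm: 14^3 = 2744 multiplications
Strassen's algorithm: 7^(log2(16)) = 7^4 = 2401 multiplications
Savings: 2744 - 2401 = 343 multiplications

Standard: 2744 multiplications (14^3). Strassen: 2401 multiplications (7^4, after padding to 16x16). Strassen reduces 8 recursive multiplications to 7 at each level.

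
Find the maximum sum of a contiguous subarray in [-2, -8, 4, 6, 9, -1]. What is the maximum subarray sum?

Using Kadane's algorithm on [-2, -8, 4, 6, 9, -1]:

Scanning through the array:
Position 1 (value -8): max_ending_here = -8, max_so_far = -2
Position 2 (value 4): max_ending_here = 4, max_so_far = 4
Position 3 (value 6): max_ending_here = 10, max_so_far = 10
Position 4 (value 9): max_ending_here = 19, max_so_far = 19
Position 5 (value -1): max_ending_here = 18, max_so_far = 19

Maximum subarray: [4, 6, 9]
Maximum sum: 19

The maximum subarray is [4, 6, 9] with sum 19. This subarray runs from index 2 to index 4.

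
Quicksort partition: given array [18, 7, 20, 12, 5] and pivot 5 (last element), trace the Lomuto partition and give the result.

Lomuto partition with pivot = 5:

Initial array: [18, 7, 20, 12, 5]

arr[0]=18 > 5: no swap
arr[1]=7 > 5: no swap
arr[2]=20 > 5: no swap
arr[3]=12 > 5: no swap

Place pivot at position 0: [5, 7, 20, 12, 18]
Pivot position: 0

After partitioning with pivot 5, the array becomes [5, 7, 20, 12, 18]. The pivot is placed at index 0. All elements to the left of the pivot are <= 5, and all elements to the right are > 5.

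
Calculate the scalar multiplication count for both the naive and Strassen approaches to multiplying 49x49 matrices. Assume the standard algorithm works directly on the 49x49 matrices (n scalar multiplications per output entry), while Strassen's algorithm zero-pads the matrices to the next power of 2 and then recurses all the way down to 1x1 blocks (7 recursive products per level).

Matrix multiplication for 49x49 matrices:

Strassen's algorithm requires power-of-2 dimensions. Pad 49x49 to 64x64 (next power of 2).

Standard algorithm: 49^3 = 117649 multiplications
Strassen's algorithm: 7^(log2(64)) = 7^6 = 117649 multiplications
Savings: 117649 - 117649 = 0 multiplications

Standard: 117649 multiplications (49^3). Strassen: 117649 multiplications (7^6, after padding to 64x64). Strassen reduces 8 recursive multiplications to 7 at each level.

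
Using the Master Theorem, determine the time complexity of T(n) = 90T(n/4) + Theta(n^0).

Master Theorem for T(n) = 90T(n/4) + O(n^0):

a = 90, b = 4, c = 0
log_b(a) = log_4(90) = 3.2459

Case 1: c = 0 < log_4(90) = 3.2459
T(n) = O(n^(log_4 90))

For T(n) = 90T(n/4) + O(n^0): log_4(90) = 3.2459. This is Case 1 of the Master Theorem (c < log_b(a), work dominated by leaves), giving O(n^(log_4 90)).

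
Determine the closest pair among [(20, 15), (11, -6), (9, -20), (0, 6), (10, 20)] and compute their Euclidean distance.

Computing all pairwise distances among 5 points:

d((20, 15), (11, -6)) = 22.8473
d((20, 15), (9, -20)) = 36.6879
d((20, 15), (0, 6)) = 21.9317
d((20, 15), (10, 20)) = 11.1803 <-- minimum
d((11, -6), (9, -20)) = 14.1421
d((11, -6), (0, 6)) = 16.2788
d((11, -6), (10, 20)) = 26.0192
d((9, -20), (0, 6)) = 27.5136
d((9, -20), (10, 20)) = 40.0125
d((0, 6), (10, 20)) = 17.2047

Closest pair: (20, 15) and (10, 20) with distance 11.1803

The closest pair is (20, 15) and (10, 20) with Euclidean distance 11.1803. For 5 points, brute-force pairwise comparison is shown above. For large n, the divide-and-conquer algorithm (sort by x, recurse on halves, check the dividing strip) achieves O(n log n).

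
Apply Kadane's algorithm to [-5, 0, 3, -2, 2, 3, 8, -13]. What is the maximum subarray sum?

Using Kadane's algorithm on [-5, 0, 3, -2, 2, 3, 8, -13]:

Scanning through the array:
Position 1 (value 0): max_ending_here = 0, max_so_far = 0
Position 2 (value 3): max_ending_here = 3, max_so_far = 3
Position 3 (value -2): max_ending_here = 1, max_so_far = 3
Position 4 (value 2): max_ending_here = 3, max_so_far = 3
Position 5 (value 3): max_ending_here = 6, max_so_far = 6
Position 6 (value 8): max_ending_here = 14, max_so_far = 14
Position 7 (value -13): max_ending_here = 1, max_so_far = 14

Maximum subarray: [0, 3, -2, 2, 3, 8]
Maximum sum: 14

The maximum subarray is [0, 3, -2, 2, 3, 8] with sum 14. This subarray runs from index 1 to index 6.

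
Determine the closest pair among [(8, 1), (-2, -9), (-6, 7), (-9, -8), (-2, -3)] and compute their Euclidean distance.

Computing all pairwise distances among 5 points:

d((8, 1), (-2, -9)) = 14.1421
d((8, 1), (-6, 7)) = 15.2315
d((8, 1), (-9, -8)) = 19.2354
d((8, 1), (-2, -3)) = 10.7703
d((-2, -9), (-6, 7)) = 16.4924
d((-2, -9), (-9, -8)) = 7.0711
d((-2, -9), (-2, -3)) = 6.0 <-- minimum
d((-6, 7), (-9, -8)) = 15.2971
d((-6, 7), (-2, -3)) = 10.7703
d((-9, -8), (-2, -3)) = 8.6023

Closest pair: (-2, -9) and (-2, -3) with distance 6.0

The closest pair is (-2, -9) and (-2, -3) with Euclidean distance 6.0. For 5 points, brute-force pairwise comparison is shown above. For large n, the divide-and-conquer algorithm (sort by x, recurse on halves, check the dividing strip) achieves O(n log n).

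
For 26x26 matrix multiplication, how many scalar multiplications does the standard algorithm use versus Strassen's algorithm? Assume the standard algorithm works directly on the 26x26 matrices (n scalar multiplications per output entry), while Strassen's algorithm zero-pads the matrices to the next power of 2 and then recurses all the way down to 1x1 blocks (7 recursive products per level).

Matrix multiplication for 26x26 matrices:

Strassen's algorithm requires power-of-2 dimensions. Pad 26x26 to 32x32 (next power of 2).

Standard algorithm: 26^3 = 17576 multiplications
Strassen's algorithm: 7^(log2(32)) = 7^5 = 16807 multiplications
Savings: 17576 - 16807 = 769 multiplications

Standard: 17576 multiplications (26^3). Strassen: 16807 multiplications (7^5, after padding to 32x32). Strassen reduces 8 recursive multiplications to 7 at each level.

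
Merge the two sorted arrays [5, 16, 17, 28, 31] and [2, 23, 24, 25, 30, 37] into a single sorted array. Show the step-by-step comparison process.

Merging process:

Compare 5 vs 2: take 2 from right. Merged: [2]
Compare 5 vs 23: take 5 from left. Merged: [2, 5]
Compare 16 vs 23: take 16 from left. Merged: [2, 5, 16]
Compare 17 vs 23: take 17 from left. Merged: [2, 5, 16, 17]
Compare 28 vs 23: take 23 from right. Merged: [2, 5, 16, 17, 23]
Compare 28 vs 24: take 24 from right. Merged: [2, 5, 16, 17, 23, 24]
Compare 28 vs 25: take 25 from right. Merged: [2, 5, 16, 17, 23, 24, 25]
Compare 28 vs 30: take 28 from left. Merged: [2, 5, 16, 17, 23, 24, 25, 28]
Compare 31 vs 30: take 30 from right. Merged: [2, 5, 16, 17, 23, 24, 25, 28, 30]
Compare 31 vs 37: take 31 from left. Merged: [2, 5, 16, 17, 23, 24, 25, 28, 30, 31]
Append remaining from right: [37]. Merged: [2, 5, 16, 17, 23, 24, 25, 28, 30, 31, 37]

Final merged array: [2, 5, 16, 17, 23, 24, 25, 28, 30, 31, 37]
Total comparisons: 10

The merged array is [2, 5, 16, 17, 23, 24, 25, 28, 30, 31, 37], requiring 10 comparisons. The merge step runs in O(n) time where n is the total number of elements.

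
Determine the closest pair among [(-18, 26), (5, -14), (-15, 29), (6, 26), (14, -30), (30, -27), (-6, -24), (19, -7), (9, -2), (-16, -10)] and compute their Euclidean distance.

Computing all pairwise distances among 10 points:

d((-18, 26), (5, -14)) = 46.1411
d((-18, 26), (-15, 29)) = 4.2426 <-- minimum
d((-18, 26), (6, 26)) = 24.0
d((-18, 26), (14, -30)) = 64.4981
d((-18, 26), (30, -27)) = 71.5052
d((-18, 26), (-6, -24)) = 51.4198
d((-18, 26), (19, -7)) = 49.5782
d((-18, 26), (9, -2)) = 38.8973
d((-18, 26), (-16, -10)) = 36.0555
d((5, -14), (-15, 29)) = 47.4236
d((5, -14), (6, 26)) = 40.0125
d((5, -14), (14, -30)) = 18.3576
d((5, -14), (30, -27)) = 28.178
d((5, -14), (-6, -24)) = 14.8661
d((5, -14), (19, -7)) = 15.6525
d((5, -14), (9, -2)) = 12.6491
d((5, -14), (-16, -10)) = 21.3776
d((-15, 29), (6, 26)) = 21.2132
d((-15, 29), (14, -30)) = 65.7419
d((-15, 29), (30, -27)) = 71.8401
d((-15, 29), (-6, -24)) = 53.7587
d((-15, 29), (19, -7)) = 49.5177
d((-15, 29), (9, -2)) = 39.2046
d((-15, 29), (-16, -10)) = 39.0128
d((6, 26), (14, -30)) = 56.5685
d((6, 26), (30, -27)) = 58.1808
d((6, 26), (-6, -24)) = 51.4198
d((6, 26), (19, -7)) = 35.4683
d((6, 26), (9, -2)) = 28.1603
d((6, 26), (-16, -10)) = 42.19
d((14, -30), (30, -27)) = 16.2788
d((14, -30), (-6, -24)) = 20.8806
d((14, -30), (19, -7)) = 23.5372
d((14, -30), (9, -2)) = 28.4429
d((14, -30), (-16, -10)) = 36.0555
d((30, -27), (-6, -24)) = 36.1248
d((30, -27), (19, -7)) = 22.8254
d((30, -27), (9, -2)) = 32.6497
d((30, -27), (-16, -10)) = 49.0408
d((-6, -24), (19, -7)) = 30.2324
d((-6, -24), (9, -2)) = 26.6271
d((-6, -24), (-16, -10)) = 17.2047
d((19, -7), (9, -2)) = 11.1803
d((19, -7), (-16, -10)) = 35.1283
d((9, -2), (-16, -10)) = 26.2488

Closest pair: (-18, 26) and (-15, 29) with distance 4.2426

The closest pair is (-18, 26) and (-15, 29) with Euclidean distance 4.2426. For 10 points, brute-force pairwise comparison is shown above. For large n, the divide-and-conquer algorithm (sort by x, recurse on halves, check the dividing strip) achieves O(n log n).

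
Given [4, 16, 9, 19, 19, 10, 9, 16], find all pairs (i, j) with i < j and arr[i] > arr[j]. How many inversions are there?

Finding inversions in [4, 16, 9, 19, 19, 10, 9, 16]:

(1, 2): arr[1]=16 > arr[2]=9
(1, 5): arr[1]=16 > arr[5]=10
(1, 6): arr[1]=16 > arr[6]=9
(3, 5): arr[3]=19 > arr[5]=10
(3, 6): arr[3]=19 > arr[6]=9
(3, 7): arr[3]=19 > arr[7]=16
(4, 5): arr[4]=19 > arr[5]=10
(4, 6): arr[4]=19 > arr[6]=9
(4, 7): arr[4]=19 > arr[7]=16
(5, 6): arr[5]=10 > arr[6]=9

Total inversions: 10

The array has 10 inversion(s): (1,2), (1,5), (1,6), (3,5), (3,6), (3,7), (4,5), (4,6), (4,7), (5,6). Each pair (i,j) satisfies i < j and arr[i] > arr[j].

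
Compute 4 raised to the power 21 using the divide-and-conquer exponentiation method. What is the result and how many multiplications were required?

Computing 4^21 by squaring (build up from 4^1; each line after the first costs one multiplication):

4^1 = 4
4^2 = (4^1)^2 = 4^2 = 16
4^4 = (4^2)^2 = 16^2 = 256
4^5 = 4 * 4^4 = 4 * 256 = 1024
4^10 = (4^5)^2 = 1024^2 = 1048576
4^20 = (4^10)^2 = 1048576^2 = 1099511627776
4^21 = 4 * 4^20 = 4 * 1099511627776 = 4398046511104

Result: 4398046511104
Multiplications needed: 6 (6 lines after 4^1)

4^21 = 4398046511104. Using exponentiation by squaring, this requires 6 multiplications. The key idea: if the exponent is even, square the half-power; if odd, multiply by the base once.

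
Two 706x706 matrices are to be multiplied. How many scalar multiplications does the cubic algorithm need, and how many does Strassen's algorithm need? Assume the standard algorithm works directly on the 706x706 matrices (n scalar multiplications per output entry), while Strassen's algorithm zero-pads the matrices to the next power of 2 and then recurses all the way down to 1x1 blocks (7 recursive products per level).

Matrix multiplication for 706x706 matrices:

Strassen's algorithm requires power-of-2 dimensions. Pad 706x706 to 1024x1024 (next power of 2).

Standard algorithm: 706^3 = 351895816 multiplications
Strassen's algorithm: 7^(log2(1024)) = 7^10 = 282475249 multiplications
Savings: 351895816 - 282475249 = 69420567 multiplications

Standard: 351895816 multiplications (706^3). Strassen: 282475249 multiplications (7^10, after padding to 1024x1024). Strassen reduces 8 recursive multiplications to 7 at each level.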